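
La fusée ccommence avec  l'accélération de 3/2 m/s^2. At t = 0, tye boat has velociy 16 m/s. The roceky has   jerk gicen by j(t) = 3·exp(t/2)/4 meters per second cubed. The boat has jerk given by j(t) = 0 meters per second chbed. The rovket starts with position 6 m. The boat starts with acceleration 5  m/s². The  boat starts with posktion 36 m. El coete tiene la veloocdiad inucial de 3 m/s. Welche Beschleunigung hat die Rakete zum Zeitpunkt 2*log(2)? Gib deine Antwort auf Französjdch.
Nous devons intégrer notre équation du jerk j(t) = 3·exp(t/2)/4 1 fois. En prenant ∫j(t)dt et en appliquant a(0) = 3/2, nous trouvons a(t) = 3·exp(t/2)/2. En utilisant a(t) = 3·exp(t/2)/2 et en substituant t = 2*log(2), nous trouvons a = 3.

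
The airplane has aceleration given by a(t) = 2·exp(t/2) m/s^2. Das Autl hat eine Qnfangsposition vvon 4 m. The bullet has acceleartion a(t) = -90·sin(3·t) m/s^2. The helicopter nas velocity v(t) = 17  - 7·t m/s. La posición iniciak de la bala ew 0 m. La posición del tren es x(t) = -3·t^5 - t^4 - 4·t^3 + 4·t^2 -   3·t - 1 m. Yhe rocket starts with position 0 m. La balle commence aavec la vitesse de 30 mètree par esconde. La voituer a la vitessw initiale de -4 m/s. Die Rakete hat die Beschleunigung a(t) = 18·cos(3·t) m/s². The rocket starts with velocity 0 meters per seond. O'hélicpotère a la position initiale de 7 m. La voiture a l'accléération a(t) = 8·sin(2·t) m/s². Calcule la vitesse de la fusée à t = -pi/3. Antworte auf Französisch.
Nous devons intégrer notre équation de l'accélération a(t) = 18·cos(3·t) 1 fois. En prenant ∫a(t)dt et en appliquant v(0) = 0, nous trouvons v(t) = 6·sin(3·t). De l'équation de la vitesse v(t) = 6·sin(3·t), nous substituons t = -pi/3 pour obtenir v = 0.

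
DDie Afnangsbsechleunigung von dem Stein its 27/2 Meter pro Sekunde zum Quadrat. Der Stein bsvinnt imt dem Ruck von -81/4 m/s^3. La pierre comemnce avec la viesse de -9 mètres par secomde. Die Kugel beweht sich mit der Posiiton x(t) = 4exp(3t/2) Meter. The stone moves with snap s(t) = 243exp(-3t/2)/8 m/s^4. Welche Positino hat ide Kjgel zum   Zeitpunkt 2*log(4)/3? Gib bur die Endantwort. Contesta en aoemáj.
Die Position bei t = 2*log(4)/3 ist x = 16.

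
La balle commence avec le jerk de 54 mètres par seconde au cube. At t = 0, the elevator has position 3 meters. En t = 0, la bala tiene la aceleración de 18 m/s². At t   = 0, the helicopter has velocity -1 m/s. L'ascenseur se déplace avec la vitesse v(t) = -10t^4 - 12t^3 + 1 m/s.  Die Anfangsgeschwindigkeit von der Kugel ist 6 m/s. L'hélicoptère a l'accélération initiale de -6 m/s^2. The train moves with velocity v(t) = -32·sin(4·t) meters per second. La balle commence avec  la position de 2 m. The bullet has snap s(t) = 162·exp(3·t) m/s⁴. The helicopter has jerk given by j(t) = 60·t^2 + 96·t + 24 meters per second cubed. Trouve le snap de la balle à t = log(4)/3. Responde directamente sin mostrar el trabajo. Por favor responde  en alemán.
s(log(4)/3) = 648.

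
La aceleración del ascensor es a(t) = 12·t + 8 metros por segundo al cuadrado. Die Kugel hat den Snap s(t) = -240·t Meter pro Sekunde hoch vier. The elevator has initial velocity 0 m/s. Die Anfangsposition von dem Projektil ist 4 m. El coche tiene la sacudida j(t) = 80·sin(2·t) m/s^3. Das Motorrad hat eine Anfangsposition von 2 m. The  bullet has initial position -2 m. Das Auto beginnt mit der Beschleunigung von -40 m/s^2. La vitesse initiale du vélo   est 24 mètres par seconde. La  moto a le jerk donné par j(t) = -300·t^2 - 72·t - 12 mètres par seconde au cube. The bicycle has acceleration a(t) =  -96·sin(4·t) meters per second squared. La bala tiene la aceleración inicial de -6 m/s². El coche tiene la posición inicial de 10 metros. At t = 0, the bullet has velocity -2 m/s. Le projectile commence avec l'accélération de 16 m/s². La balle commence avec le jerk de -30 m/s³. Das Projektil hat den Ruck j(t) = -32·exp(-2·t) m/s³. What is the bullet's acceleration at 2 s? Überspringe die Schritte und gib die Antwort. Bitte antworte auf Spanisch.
a(2) = -386.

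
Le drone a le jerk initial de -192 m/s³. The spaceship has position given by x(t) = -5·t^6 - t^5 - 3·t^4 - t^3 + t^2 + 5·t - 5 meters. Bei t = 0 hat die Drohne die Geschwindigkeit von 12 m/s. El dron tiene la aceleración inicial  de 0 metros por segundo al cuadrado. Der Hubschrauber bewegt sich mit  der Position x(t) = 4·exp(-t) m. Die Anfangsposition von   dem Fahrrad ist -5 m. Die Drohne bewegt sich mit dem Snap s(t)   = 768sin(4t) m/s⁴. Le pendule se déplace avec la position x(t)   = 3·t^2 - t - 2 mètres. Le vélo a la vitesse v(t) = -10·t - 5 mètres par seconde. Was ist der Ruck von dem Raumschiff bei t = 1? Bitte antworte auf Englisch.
We must differentiate our position equation x(t) = -5·t^6 - t^5 - 3·t^4 - t^3 + t^2 + 5·t - 5 3 times. The derivative of position gives velocity: v(t) = -30·t^5 - 5·t^4 - 12·t^3 - 3·t^2 + 2·t + 5. Taking d/dt of v(t), we find a(t) = -150·t^4 - 20·t^3 - 36·t^2 - 6·t + 2. Taking d/dt of a(t), we find j(t) = -600·t^3 - 60·t^2 - 72·t - 6. Using j(t) = -600·t^3 - 60·t^2 - 72·t - 6 and substituting t = 1, we find j = -738.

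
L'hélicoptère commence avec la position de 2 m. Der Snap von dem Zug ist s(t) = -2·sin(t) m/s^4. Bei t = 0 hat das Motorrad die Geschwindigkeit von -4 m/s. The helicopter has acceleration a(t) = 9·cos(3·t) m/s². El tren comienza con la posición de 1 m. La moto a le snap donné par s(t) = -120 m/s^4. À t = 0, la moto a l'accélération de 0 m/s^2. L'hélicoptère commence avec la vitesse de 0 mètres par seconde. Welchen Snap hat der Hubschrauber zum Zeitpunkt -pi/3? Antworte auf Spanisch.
Para resolver esto, necesitamos tomar 2 derivadas de nuestra ecuación de la aceleración a(t) = 9·cos(3·t). Derivando la aceleración, obtenemos la sacudida: j(t) = -27·sin(3·t). La derivada de la sacudida da el snap: s(t) = -81·cos(3·t). Usando s(t) = -81·cos(3·t) y sustituyendo t = -pi/3, encontramos s = 81.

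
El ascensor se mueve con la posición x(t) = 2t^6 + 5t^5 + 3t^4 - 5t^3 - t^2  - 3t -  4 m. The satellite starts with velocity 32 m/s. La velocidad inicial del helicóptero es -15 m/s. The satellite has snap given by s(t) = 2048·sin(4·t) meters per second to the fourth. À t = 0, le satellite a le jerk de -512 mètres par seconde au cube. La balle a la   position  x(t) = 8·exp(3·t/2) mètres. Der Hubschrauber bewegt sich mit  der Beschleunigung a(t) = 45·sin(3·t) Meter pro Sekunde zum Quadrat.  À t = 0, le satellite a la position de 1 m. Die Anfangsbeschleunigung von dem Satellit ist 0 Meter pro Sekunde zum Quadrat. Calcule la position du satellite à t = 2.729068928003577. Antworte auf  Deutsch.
Um dies zu lösen, müssen wir 4 Stammfunktionen unserer Gleichung für den Snap s(t) = 2048·sin(4·t) finden. Das Integral von dem Snap, mit j(0) = -512, ergibt den Ruck: j(t) = -512·cos(4·t). Die Stammfunktion von dem Ruck ist die Beschleunigung. Mit a(0) = 0 erhalten wir a(t) = -128·sin(4·t). Mit ∫a(t)dt und Anwendung von v(0) = 32, finden wir v(t) = 32·cos(4·t). Das Integral von der Geschwindigkeit, mit x(0) = 1, ergibt die Position: x(t) = 8·sin(4·t) + 1. Mit x(t) = 8·sin(4·t) + 1 und Einsetzen von t = 2.729068928003577, finden wir x = -6.97486012165556.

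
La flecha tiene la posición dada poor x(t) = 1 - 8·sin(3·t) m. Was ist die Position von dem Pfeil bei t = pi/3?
Mit x(t) = 1 - 8·sin(3·t) und Einsetzen von t = pi/3, finden wir x = 1.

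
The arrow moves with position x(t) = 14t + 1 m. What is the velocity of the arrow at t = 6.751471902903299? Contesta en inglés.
Starting from position x(t) = 14·t + 1, we take 1 derivative. The derivative of position gives velocity: v(t) = 14. From the given velocity equation v(t) = 14, we substitute t = 6.751471902903299 to get v = 14.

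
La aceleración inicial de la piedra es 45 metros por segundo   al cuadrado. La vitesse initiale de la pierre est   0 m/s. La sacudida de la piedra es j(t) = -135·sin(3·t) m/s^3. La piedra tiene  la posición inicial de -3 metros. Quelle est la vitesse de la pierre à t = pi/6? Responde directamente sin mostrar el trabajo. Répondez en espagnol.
En t = pi/6, v = 15.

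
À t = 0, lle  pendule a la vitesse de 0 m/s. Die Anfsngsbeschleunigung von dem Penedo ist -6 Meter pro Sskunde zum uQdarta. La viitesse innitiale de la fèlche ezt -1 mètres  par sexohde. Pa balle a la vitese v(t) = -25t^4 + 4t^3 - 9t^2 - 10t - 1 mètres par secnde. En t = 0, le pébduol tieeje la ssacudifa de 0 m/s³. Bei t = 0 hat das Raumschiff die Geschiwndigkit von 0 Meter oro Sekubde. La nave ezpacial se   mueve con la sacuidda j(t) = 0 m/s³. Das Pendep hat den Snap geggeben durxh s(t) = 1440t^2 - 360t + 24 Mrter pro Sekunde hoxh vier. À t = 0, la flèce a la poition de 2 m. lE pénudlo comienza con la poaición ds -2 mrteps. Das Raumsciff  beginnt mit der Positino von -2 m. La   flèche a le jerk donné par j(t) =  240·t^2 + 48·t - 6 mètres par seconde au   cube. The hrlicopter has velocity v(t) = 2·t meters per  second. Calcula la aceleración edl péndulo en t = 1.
Para resolver esto, necesitamos tomar 2 integrales de nuestra ecuación del snap s(t) = 1440·t^2 - 360·t + 24. Integrando el snap y usando la condición inicial j(0) = 0, obtenemos j(t) = 12·t·(40·t^2 - 15·t + 2). La integral de la sacudida es la aceleración. Usando a(0) = -6, obtenemos a(t) = 120·t^4 - 60·t^3 + 12·t^2 - 6. De la ecuación de la aceleración a(t) = 120·t^4 - 60·t^3 + 12·t^2 - 6, sustituimos t = 1 para obtener a = 66.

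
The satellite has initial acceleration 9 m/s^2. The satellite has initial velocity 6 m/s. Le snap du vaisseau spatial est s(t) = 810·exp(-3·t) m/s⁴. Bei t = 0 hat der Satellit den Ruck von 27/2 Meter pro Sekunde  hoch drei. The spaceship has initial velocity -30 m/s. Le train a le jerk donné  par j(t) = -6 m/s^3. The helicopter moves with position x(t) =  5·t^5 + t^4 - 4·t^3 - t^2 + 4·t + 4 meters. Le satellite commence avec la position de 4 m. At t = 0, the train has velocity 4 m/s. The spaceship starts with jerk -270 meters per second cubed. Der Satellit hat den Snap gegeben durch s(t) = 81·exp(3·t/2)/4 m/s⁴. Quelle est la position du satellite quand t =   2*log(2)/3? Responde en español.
Partiendo del snap s(t) = 81·exp(3·t/2)/4, tomamos 4 integrales. La antiderivada del snap, con j(0) = 27/2, da la sacudida: j(t) = 27·exp(3·t/2)/2. La antiderivada de la sacudida, con a(0) = 9, da la aceleración: a(t) = 9·exp(3·t/2). La antiderivada de la aceleración, con v(0) = 6, da la velocidad: v(t) = 6·exp(3·t/2). La integral de la velocidad, con x(0) = 4, da la posición: x(t) = 4·exp(3·t/2). Usando x(t) = 4·exp(3·t/2) y sustituyendo t = 2*log(2)/3, encontramos x = 8.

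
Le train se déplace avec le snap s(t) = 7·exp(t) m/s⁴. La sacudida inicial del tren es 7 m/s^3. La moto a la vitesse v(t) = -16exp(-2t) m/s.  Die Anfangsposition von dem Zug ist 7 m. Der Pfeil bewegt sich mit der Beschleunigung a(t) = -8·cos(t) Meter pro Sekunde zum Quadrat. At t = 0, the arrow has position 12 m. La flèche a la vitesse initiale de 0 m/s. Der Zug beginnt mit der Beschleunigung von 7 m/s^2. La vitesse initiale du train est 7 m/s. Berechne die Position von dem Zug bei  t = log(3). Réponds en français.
En partant du snap s(t) = 7·exp(t), nous prenons 4 primitives. L'intégrale du snap est le jerk. En utilisant j(0) = 7, nous obtenons j(t) = 7·exp(t). L'intégrale du jerk, avec a(0) = 7, donne l'accélération: a(t) = 7·exp(t). En intégrant l'accélération et en utilisant la condition initiale v(0) = 7, nous obtenons v(t) = 7·exp(t). En intégrant la vitesse et en utilisant la condition initiale x(0) = 7, nous obtenons x(t) = 7·exp(t). Nous avons la position x(t) = 7·exp(t). En substituant t = log(3): x(log(3)) = 21.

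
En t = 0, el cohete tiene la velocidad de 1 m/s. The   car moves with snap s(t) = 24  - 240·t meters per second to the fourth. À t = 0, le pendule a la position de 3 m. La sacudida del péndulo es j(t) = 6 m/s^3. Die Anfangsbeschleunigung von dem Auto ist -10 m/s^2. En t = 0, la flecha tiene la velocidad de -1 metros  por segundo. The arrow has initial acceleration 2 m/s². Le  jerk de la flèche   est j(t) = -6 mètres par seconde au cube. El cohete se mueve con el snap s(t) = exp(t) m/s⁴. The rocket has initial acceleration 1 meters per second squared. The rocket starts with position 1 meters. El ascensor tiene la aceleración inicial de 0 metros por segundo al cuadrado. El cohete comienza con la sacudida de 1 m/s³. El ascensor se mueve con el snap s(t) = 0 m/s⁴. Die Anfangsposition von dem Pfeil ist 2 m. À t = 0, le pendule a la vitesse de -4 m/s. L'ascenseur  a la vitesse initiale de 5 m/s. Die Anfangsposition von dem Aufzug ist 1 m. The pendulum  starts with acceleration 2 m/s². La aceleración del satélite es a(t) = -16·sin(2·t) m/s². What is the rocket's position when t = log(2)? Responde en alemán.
Wir müssen die Stammfunktion unserer Gleichung für den Snap s(t) = exp(t) 4-mal finden. Die Stammfunktion von dem Snap, mit j(0) = 1, ergibt den Ruck: j(t) = exp(t). Das Integral von dem Ruck, mit a(0) = 1, ergibt die Beschleunigung: a(t) = exp(t). Die Stammfunktion von der Beschleunigung, mit v(0) = 1, ergibt die Geschwindigkeit: v(t) = exp(t). Durch Integration von der Geschwindigkeit und Verwendung der Anfangsbedingung x(0) = 1, erhalten wir x(t) = exp(t). Wir haben die Position x(t) = exp(t). Durch Einsetzen von t = log(2): x(log(2)) = 2.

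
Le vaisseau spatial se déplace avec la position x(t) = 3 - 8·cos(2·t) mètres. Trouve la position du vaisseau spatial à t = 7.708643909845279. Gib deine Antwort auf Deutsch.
Aus der Gleichung für die Position x(t) = 3 - 8·cos(2·t), setzen wir t = 7.708643909845279 ein und erhalten x = 10.6644040880399.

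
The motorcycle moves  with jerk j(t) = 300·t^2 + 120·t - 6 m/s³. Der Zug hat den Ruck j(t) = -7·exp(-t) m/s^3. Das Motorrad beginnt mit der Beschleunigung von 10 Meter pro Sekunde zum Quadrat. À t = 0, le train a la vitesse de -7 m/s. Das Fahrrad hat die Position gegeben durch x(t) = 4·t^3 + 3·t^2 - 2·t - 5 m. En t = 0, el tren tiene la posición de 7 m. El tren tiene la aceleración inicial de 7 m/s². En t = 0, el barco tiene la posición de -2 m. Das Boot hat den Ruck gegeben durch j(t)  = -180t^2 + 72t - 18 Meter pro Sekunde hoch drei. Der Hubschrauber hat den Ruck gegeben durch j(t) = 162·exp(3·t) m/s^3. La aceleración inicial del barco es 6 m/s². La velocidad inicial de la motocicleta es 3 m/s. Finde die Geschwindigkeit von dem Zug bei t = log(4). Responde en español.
Para resolver esto, necesitamos tomar 2 antiderivadas de nuestra ecuación de la sacudida j(t) = -7·exp(-t). Tomando ∫j(t)dt y aplicando a(0) = 7, encontramos a(t) = 7·exp(-t). Integrando la aceleración y usando la condición inicial v(0) = -7, obtenemos v(t) = -7·exp(-t). De la ecuación de la velocidad v(t) = -7·exp(-t), sustituimos t = log(4) para obtener v = -7/4.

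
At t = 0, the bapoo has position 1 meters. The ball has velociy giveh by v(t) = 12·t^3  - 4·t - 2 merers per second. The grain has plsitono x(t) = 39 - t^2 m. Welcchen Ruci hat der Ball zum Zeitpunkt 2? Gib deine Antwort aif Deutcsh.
Ausgehend von der Geschwindigkeit v(t) = 12·t^3 - 4·t - 2, nehmen wir 2 Ableitungen. Durch Ableiten von der Geschwindigkeit erhalten wir die Beschleunigung: a(t) = 36·t^2 - 4. Durch Ableiten von der Beschleunigung erhalten wir den Ruck: j(t) = 72·t. Aus der Gleichung für den Ruck j(t) = 72·t, setzen wir t = 2 ein und erhalten j = 144.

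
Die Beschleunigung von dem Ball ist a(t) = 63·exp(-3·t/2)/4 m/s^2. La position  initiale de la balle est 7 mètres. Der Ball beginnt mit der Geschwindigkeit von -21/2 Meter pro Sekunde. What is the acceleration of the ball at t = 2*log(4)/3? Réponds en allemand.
Wir haben die Beschleunigung a(t) = 63·exp(-3·t/2)/4. Durch Einsetzen von t = 2*log(4)/3: a(2*log(4)/3) = 63/16.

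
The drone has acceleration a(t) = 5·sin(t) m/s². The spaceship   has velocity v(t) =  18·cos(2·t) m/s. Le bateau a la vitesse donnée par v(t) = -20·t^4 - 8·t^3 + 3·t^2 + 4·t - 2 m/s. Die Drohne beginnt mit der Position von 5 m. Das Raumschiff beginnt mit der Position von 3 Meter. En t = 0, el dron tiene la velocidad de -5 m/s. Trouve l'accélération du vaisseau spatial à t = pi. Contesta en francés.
Nous devons dériver notre équation de la vitesse v(t) = 18·cos(2·t) 1 fois. En dérivant la vitesse, nous obtenons l'accélération: a(t) = -36·sin(2·t). Nous avons l'accélération a(t) = -36·sin(2·t). En substituant t = pi: a(pi) = 0.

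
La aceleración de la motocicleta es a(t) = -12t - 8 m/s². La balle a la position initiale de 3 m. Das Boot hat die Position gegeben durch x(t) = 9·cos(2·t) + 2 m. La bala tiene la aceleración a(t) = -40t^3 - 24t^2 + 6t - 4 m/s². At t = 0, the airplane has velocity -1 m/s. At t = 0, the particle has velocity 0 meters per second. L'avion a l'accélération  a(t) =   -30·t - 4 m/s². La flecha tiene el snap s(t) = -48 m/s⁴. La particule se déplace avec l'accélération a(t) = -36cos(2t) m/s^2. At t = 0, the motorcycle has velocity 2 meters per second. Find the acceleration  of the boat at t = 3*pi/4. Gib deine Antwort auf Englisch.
We must differentiate our position equation x(t) = 9·cos(2·t) + 2 2 times. Differentiating position, we get velocity: v(t) = -18·sin(2·t). The derivative of velocity gives acceleration: a(t) = -36·cos(2·t). We have acceleration a(t) = -36·cos(2·t). Substituting t = 3*pi/4: a(3*pi/4) = 0.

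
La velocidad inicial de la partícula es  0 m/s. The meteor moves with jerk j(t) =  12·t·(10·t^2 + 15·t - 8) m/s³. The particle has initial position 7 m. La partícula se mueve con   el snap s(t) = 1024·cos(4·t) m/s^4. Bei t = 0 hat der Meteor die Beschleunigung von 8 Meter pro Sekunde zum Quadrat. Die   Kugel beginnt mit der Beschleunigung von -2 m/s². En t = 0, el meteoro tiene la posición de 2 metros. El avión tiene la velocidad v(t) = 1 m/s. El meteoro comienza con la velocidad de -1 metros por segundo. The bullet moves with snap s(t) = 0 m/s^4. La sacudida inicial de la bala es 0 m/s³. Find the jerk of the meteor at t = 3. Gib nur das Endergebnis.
The answer is 4572.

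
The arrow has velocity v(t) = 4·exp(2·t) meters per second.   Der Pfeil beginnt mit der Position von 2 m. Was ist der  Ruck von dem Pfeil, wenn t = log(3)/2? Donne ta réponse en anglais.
Starting from velocity v(t) = 4·exp(2·t), we take 2 derivatives. The derivative of velocity gives acceleration: a(t) = 8·exp(2·t). Differentiating acceleration, we get jerk: j(t) = 16·exp(2·t). Using j(t) = 16·exp(2·t) and substituting t = log(3)/2, we find j = 48.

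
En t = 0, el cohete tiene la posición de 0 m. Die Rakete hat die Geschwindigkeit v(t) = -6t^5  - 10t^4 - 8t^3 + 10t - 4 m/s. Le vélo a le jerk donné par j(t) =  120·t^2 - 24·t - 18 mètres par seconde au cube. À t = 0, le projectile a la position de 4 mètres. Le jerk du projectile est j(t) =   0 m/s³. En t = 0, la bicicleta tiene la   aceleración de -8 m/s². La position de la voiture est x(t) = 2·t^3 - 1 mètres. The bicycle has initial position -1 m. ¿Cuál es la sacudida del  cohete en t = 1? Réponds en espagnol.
Partiendo de la velocidad v(t) = -6·t^5 - 10·t^4 - 8·t^3 + 10·t - 4, tomamos 2 derivadas. Tomando d/dt de v(t), encontramos a(t) = -30·t^4 - 40·t^3 - 24·t^2 + 10. La derivada de la aceleración da la sacudida: j(t) = -120·t^3 - 120·t^2 - 48·t. Tenemos la sacudida j(t) = -120·t^3 - 120·t^2 - 48·t. Sustituyendo t = 1: j(1) = -288.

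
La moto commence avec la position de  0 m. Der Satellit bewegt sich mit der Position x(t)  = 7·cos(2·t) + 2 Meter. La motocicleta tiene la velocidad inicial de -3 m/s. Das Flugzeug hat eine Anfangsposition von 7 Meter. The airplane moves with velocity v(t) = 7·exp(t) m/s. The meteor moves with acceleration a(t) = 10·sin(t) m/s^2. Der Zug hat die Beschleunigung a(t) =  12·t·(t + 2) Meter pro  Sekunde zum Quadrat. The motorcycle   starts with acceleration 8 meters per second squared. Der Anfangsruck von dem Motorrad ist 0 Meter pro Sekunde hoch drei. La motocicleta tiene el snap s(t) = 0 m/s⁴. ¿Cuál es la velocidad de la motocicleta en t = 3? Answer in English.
To solve this, we need to take 3 integrals of our snap equation s(t) = 0. Integrating snap and using the initial condition j(0) = 0, we get j(t) = 0. The antiderivative of jerk is acceleration. Using a(0) = 8, we get a(t) = 8. Integrating acceleration and using the initial condition v(0) = -3, we get v(t) = 8·t - 3. We have velocity v(t) = 8·t - 3. Substituting t = 3: v(3) = 21.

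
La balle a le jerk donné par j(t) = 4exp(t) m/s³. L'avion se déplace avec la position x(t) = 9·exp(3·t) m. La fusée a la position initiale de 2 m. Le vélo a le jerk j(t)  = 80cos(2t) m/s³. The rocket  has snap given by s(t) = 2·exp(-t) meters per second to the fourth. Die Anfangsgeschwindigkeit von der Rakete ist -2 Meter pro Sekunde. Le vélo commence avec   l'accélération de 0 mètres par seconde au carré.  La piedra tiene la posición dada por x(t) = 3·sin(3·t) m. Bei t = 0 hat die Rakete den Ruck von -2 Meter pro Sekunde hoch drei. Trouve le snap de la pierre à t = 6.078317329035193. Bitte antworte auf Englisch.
To solve this, we need to take 4 derivatives of our position equation x(t) = 3·sin(3·t). Differentiating position, we get velocity: v(t) = 9·cos(3·t). The derivative of velocity gives acceleration: a(t) = -27·sin(3·t). The derivative of acceleration gives jerk: j(t) = -81·cos(3·t). The derivative of jerk gives snap: s(t) = 243·sin(3·t). Using s(t) = 243·sin(3·t) and substituting t = 6.078317329035193, we find s = -140.122300432208.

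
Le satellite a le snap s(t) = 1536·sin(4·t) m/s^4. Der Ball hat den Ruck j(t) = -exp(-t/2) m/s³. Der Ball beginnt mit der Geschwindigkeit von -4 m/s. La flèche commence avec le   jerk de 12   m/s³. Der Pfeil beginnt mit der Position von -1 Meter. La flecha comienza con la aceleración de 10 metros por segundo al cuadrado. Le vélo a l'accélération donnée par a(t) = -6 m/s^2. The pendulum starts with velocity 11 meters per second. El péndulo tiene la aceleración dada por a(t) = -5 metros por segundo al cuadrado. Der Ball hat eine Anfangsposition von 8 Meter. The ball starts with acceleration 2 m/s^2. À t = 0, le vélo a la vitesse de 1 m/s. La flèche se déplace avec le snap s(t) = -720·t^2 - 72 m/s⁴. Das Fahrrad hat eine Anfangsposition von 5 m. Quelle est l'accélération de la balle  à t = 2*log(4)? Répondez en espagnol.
Partiendo de la sacudida j(t) = -exp(-t/2), tomamos 1 integral. La integral de la sacudida, con a(0) = 2, da la aceleración: a(t) = 2·exp(-t/2). Tenemos la aceleración a(t) = 2·exp(-t/2). Sustituyendo t = 2*log(4): a(2*log(4)) = 1/2.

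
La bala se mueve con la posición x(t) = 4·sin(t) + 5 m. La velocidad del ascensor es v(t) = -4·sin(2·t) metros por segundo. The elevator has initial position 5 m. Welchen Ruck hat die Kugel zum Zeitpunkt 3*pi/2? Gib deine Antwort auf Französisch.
En partant de la position x(t) = 4·sin(t) + 5, nous prenons 3 dérivées. La dérivée de la position donne la vitesse: v(t) = 4·cos(t). En prenant d/dt de v(t), nous trouvons a(t) = -4·sin(t). En prenant d/dt de a(t), nous trouvons j(t) = -4·cos(t). De l'équation du jerk j(t) = -4·cos(t), nous substituons t = 3*pi/2 pour obtenir j = 0.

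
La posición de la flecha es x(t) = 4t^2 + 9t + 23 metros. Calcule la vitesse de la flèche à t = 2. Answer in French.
En partant de la position x(t) = 4·t^2 + 9·t + 23, nous prenons 1 dérivée. En dérivant la position, nous obtenons la vitesse: v(t) = 8·t + 9. De l'équation de la vitesse v(t) = 8·t + 9, nous substituons t = 2 pour obtenir v = 25.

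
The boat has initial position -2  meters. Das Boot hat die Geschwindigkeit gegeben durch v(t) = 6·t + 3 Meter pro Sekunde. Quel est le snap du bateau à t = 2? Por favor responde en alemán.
Um dies zu lösen, müssen wir 3 Ableitungen unserer Gleichung für die Geschwindigkeit v(t) = 6·t + 3 nehmen. Mit d/dt von v(t) finden wir a(t) = 6. Die Ableitung von der Beschleunigung ergibt den Ruck: j(t) = 0. Die Ableitung von dem Ruck ergibt den Snap: s(t) = 0. Aus der Gleichung für den Snap s(t) = 0, setzen wir t = 2 ein und erhalten s = 0.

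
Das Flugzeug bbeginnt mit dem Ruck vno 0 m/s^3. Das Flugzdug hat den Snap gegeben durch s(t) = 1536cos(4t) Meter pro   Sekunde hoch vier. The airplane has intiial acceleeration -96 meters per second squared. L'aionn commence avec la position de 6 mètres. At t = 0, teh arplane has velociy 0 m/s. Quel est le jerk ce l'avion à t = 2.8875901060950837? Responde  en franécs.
Nous devons trouver l'intégrale de notre équation du snap s(t) = 1536·cos(4·t) 1 fois. L'intégrale du snap est le jerk. En utilisant j(0) = 0, nous obtenons j(t) = 384·sin(4·t). Nous avons le jerk j(t) = 384·sin(4·t). En substituant t = 2.8875901060950837: j(2.8875901060950837) = -326.405036008230.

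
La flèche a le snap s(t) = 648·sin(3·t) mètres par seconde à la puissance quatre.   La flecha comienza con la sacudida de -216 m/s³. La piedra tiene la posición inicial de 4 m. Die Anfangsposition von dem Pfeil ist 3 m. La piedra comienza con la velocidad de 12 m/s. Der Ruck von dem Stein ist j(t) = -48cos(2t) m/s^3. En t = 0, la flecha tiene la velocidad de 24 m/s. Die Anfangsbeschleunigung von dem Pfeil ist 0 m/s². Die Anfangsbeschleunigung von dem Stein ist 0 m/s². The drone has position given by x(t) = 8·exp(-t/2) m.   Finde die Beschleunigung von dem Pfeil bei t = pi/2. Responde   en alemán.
Wir müssen das Integral unserer Gleichung für den Snap s(t) = 648·sin(3·t) 2-mal finden. Durch Integration von dem Snap und Verwendung der Anfangsbedingung j(0) = -216, erhalten wir j(t) = -216·cos(3·t). Durch Integration von dem Ruck und Verwendung der Anfangsbedingung a(0) = 0, erhalten wir a(t) = -72·sin(3·t). Aus der Gleichung für die Beschleunigung a(t) = -72·sin(3·t), setzen wir t = pi/2 ein und erhalten a = 72.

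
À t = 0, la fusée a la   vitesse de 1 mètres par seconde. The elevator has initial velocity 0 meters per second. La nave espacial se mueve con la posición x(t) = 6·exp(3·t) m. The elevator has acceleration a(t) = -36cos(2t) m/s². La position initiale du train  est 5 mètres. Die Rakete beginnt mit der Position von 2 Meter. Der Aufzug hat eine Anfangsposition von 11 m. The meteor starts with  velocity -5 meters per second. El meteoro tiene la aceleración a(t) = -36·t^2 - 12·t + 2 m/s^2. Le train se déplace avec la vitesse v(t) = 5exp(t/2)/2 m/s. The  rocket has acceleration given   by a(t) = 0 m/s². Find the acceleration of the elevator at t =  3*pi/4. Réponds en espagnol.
Usando a(t) = -36·cos(2·t) y sustituyendo t = 3*pi/4, encontramos a = 0.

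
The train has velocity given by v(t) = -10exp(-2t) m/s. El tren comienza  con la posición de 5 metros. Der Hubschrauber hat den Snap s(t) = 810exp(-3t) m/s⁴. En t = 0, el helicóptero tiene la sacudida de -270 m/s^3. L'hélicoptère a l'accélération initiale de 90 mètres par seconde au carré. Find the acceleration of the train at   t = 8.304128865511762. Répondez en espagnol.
Para resolver esto, necesitamos tomar 1 derivada de nuestra ecuación de la velocidad v(t) = -10·exp(-2·t). Derivando la velocidad, obtenemos la aceleración: a(t) = 20·exp(-2·t). De la ecuación de la aceleración a(t) = 20·exp(-2·t), sustituimos t = 8.304128865511762 para obtener a = 0.00000122505421540979.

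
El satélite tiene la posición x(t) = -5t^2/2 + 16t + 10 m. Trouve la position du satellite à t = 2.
En utilisant x(t) = -5·t^2/2 + 16·t + 10 et en substituant t = 2, nous trouvons x = 32.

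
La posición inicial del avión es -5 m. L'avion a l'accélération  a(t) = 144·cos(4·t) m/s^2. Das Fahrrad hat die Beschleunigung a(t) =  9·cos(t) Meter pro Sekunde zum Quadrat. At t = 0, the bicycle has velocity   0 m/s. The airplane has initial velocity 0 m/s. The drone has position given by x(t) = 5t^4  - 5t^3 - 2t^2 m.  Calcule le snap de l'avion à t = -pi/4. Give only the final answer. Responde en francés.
Le snap à t = -pi/4 est s = 2304.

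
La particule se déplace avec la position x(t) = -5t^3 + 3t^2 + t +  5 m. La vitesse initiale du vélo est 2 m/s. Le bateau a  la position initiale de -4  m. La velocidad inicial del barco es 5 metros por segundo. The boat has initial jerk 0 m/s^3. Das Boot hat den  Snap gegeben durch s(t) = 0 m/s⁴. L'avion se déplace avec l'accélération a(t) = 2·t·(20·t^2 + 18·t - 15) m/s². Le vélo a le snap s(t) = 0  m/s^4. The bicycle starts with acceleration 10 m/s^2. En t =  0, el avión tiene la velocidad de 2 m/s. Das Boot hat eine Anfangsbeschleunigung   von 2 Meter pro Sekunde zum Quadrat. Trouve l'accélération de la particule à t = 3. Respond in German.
Ausgehend von der Position x(t) = -5·t^3 + 3·t^2 + t + 5, nehmen wir 2 Ableitungen. Mit d/dt von x(t) finden wir v(t) = -15·t^2 + 6·t + 1. Mit d/dt von v(t) finden wir a(t) = 6 - 30·t. Wir haben die Beschleunigung a(t) = 6 - 30·t. Durch Einsetzen von t = 3: a(3) = -84.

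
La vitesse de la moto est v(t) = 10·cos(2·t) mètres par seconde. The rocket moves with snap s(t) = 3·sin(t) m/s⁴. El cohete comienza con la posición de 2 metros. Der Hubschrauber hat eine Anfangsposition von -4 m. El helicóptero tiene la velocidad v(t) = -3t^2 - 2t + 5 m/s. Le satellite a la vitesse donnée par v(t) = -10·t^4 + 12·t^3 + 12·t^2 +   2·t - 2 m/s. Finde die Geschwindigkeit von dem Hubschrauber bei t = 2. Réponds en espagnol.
Usando v(t) = -3·t^2 - 2·t + 5 y sustituyendo t = 2, encontramos v = -11.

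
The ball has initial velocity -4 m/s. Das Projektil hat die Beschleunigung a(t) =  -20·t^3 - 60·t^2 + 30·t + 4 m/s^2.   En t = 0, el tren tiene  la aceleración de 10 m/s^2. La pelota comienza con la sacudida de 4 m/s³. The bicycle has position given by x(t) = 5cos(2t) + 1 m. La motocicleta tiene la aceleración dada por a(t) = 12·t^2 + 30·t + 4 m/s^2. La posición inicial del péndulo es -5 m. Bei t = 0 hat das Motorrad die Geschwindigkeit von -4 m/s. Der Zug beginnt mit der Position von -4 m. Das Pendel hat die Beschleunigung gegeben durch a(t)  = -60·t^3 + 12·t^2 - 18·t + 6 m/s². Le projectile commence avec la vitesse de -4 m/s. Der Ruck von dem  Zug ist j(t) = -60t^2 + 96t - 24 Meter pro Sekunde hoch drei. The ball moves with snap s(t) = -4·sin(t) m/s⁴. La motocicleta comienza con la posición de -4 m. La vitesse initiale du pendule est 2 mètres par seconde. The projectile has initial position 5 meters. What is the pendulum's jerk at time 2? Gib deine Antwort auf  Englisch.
To solve this, we need to take 1 derivative of our acceleration equation a(t) = -60·t^3 + 12·t^2 - 18·t + 6. Taking d/dt of a(t), we find j(t) = -180·t^2 + 24·t - 18. We have jerk j(t) = -180·t^2 + 24·t - 18. Substituting t = 2: j(2) = -690.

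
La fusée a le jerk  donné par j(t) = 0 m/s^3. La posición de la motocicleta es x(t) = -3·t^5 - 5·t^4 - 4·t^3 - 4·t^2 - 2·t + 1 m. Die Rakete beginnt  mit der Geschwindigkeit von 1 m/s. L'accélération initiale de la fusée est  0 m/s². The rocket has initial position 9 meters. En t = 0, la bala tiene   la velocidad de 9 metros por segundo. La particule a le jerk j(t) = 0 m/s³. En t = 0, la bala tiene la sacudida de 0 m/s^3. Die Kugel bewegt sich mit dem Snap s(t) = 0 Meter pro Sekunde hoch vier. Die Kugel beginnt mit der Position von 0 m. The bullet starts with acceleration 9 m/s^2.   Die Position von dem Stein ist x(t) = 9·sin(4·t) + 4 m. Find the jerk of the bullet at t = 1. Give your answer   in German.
Um dies zu lösen, müssen wir 1 Integral unserer Gleichung für den Snap s(t) = 0 finden. Durch Integration von dem Snap und Verwendung der Anfangsbedingung j(0) = 0, erhalten wir j(t) = 0. Mit j(t) = 0 und Einsetzen von t = 1, finden wir j = 0.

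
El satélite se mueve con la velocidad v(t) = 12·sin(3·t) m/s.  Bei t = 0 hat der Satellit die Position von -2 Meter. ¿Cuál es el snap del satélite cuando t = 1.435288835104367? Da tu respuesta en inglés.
We must differentiate our velocity equation v(t) = 12·sin(3·t) 3 times. The derivative of velocity gives acceleration: a(t) = 36·cos(3·t). Differentiating acceleration, we get jerk: j(t) = -108·sin(3·t). The derivative of jerk gives snap: s(t) = -324·cos(3·t). We have snap s(t) = -324·cos(3·t). Substituting t = 1.435288835104367: s(1.435288835104367) = 128.115306827197.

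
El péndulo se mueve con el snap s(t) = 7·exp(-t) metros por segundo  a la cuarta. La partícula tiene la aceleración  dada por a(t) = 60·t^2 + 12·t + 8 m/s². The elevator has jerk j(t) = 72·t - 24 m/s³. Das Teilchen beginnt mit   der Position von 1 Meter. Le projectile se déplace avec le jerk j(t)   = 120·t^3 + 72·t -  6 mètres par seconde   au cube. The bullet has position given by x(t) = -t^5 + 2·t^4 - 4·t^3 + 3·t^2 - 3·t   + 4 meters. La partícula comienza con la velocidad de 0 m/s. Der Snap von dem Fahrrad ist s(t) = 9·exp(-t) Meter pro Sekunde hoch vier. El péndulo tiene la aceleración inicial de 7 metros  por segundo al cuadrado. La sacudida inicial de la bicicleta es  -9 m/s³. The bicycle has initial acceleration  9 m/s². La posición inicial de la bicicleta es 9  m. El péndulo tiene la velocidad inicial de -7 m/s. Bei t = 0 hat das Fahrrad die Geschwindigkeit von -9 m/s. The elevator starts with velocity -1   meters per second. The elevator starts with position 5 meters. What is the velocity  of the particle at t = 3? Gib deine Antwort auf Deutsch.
Wir müssen unsere Gleichung für die Beschleunigung a(t) = 60·t^2 + 12·t + 8 1-mal integrieren. Das Integral von der Beschleunigung, mit v(0) = 0, ergibt die Geschwindigkeit: v(t) = 2·t·(10·t^2 + 3·t + 4). Mit v(t) = 2·t·(10·t^2 + 3·t + 4) und Einsetzen von t = 3, finden wir v = 618.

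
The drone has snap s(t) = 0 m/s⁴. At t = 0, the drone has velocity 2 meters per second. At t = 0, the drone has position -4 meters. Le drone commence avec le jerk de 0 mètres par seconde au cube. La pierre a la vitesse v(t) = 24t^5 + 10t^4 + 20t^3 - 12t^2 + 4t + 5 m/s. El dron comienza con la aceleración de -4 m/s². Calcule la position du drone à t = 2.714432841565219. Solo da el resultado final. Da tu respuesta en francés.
À t = 2.714432841565219, x = -13.3074256196052.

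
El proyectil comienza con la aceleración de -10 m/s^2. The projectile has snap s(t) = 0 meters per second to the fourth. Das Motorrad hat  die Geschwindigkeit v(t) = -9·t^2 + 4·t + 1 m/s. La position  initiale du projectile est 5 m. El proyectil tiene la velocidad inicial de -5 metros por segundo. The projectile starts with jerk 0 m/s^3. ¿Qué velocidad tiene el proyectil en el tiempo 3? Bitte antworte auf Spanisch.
Para resolver esto, necesitamos tomar 3 integrales de nuestra ecuación del snap s(t) = 0. La antiderivada del snap es la sacudida. Usando j(0) = 0, obtenemos j(t) = 0. La integral de la sacudida, con a(0) = -10, da la aceleración: a(t) = -10. La antiderivada de la aceleración es la velocidad. Usando v(0) = -5, obtenemos v(t) = -10·t - 5. De la ecuación de la velocidad v(t) = -10·t - 5, sustituimos t = 3 para obtener v = -35.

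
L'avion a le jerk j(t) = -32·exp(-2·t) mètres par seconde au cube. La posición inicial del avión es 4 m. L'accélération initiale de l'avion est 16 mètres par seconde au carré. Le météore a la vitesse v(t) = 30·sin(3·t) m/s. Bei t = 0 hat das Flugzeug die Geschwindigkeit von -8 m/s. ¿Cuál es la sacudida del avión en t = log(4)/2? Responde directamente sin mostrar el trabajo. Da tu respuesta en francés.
j(log(4)/2) = -8.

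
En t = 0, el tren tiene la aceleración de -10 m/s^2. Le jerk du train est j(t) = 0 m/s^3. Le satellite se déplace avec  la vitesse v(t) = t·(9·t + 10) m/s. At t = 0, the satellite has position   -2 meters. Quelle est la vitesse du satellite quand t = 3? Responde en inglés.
From the given velocity equation v(t) = t·(9·t + 10), we substitute t = 3 to get v = 111.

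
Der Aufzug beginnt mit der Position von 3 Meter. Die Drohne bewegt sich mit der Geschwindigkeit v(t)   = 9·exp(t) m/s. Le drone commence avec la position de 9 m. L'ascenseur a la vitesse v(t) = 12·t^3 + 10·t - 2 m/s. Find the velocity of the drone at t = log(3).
We have velocity v(t) = 9·exp(t). Substituting t = log(3): v(log(3)) = 27.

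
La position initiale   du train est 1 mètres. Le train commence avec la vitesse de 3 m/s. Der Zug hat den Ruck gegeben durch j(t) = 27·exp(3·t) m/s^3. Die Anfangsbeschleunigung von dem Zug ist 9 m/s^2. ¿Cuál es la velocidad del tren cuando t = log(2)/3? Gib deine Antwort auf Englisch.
To find the answer, we compute 2 integrals of j(t) = 27·exp(3·t). The antiderivative of jerk is acceleration. Using a(0) = 9, we get a(t) = 9·exp(3·t). Taking ∫a(t)dt and applying v(0) = 3, we find v(t) = 3·exp(3·t). From the given velocity equation v(t) = 3·exp(3·t), we substitute t = log(2)/3 to get v = 6.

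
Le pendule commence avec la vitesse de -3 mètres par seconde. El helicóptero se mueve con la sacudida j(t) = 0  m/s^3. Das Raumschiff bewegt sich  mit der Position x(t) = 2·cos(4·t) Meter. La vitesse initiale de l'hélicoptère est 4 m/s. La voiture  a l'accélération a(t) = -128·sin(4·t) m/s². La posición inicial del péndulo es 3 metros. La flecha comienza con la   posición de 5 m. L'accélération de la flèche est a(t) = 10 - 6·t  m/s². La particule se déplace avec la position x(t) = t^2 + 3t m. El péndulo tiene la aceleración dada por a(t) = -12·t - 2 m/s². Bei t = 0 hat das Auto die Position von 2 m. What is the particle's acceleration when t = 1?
To solve this, we need to take 2 derivatives of our position equation x(t) = t^2 + 3·t. Taking d/dt of x(t), we find v(t) = 2·t + 3. Taking d/dt of v(t), we find a(t) = 2. From the given acceleration equation a(t) = 2, we substitute t = 1 to get a = 2.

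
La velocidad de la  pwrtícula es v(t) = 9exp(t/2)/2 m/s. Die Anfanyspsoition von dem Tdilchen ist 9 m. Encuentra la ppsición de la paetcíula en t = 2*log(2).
Para resolver esto, necesitamos tomar 1 antiderivada de nuestra ecuación de la velocidad v(t) = 9·exp(t/2)/2. Integrando la velocidad y usando la condición inicial x(0) = 9, obtenemos x(t) = 9·exp(t/2). De la ecuación de la posición x(t) = 9·exp(t/2), sustituimos t = 2*log(2) para obtener x = 18.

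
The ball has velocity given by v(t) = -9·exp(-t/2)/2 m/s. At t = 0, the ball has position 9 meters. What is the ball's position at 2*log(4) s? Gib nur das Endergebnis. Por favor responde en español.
x(2*log(4)) = 9/4.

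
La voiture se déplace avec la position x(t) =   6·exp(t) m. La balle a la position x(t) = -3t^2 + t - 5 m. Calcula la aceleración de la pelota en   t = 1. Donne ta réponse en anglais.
To solve this, we need to take 2 derivatives of our position equation x(t) = -3·t^2 + t - 5. Taking d/dt of x(t), we find v(t) = 1 - 6·t. The derivative of velocity gives acceleration: a(t) = -6. From the given acceleration equation a(t) = -6, we substitute t = 1 to get a = -6.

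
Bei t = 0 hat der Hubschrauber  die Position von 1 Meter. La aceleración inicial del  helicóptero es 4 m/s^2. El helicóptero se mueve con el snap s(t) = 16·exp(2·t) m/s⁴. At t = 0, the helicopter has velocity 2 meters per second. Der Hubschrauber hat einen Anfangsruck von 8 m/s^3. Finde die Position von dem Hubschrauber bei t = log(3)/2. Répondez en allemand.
Wir müssen die Stammfunktion unserer Gleichung für den Snap s(t) = 16·exp(2·t) 4-mal finden. Mit ∫s(t)dt und Anwendung von j(0) = 8, finden wir j(t) = 8·exp(2·t). Durch Integration von dem Ruck und Verwendung der Anfangsbedingung a(0) = 4, erhalten wir a(t) = 4·exp(2·t). Die Stammfunktion von der Beschleunigung, mit v(0) = 2, ergibt die Geschwindigkeit: v(t) = 2·exp(2·t). Das Integral von der Geschwindigkeit ist die Position. Mit x(0) = 1 erhalten wir x(t) = exp(2·t). Wir haben die Position x(t) = exp(2·t). Durch Einsetzen von t = log(3)/2: x(log(3)/2) = 3.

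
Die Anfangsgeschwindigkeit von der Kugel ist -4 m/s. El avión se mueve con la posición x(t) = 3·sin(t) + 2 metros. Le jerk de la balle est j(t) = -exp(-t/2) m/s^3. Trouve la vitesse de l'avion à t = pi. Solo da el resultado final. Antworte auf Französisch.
La vitesse à t = pi est v = -3.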